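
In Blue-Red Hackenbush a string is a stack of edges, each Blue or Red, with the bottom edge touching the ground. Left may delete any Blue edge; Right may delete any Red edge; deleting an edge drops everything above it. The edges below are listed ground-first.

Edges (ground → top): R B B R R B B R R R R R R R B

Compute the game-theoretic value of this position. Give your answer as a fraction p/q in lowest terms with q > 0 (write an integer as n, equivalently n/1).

-6653/16384

Recurse on prefixes of the 15-edge string R B B R R B B R R R R R R R B:
step 1: add R to get R; options L={ none } R={ 0 } so -1
step 2: add B to get RB; options L={ -1 } R={ 0 } so -1/2
step 3: add B to get RBB; options L={ -1, -1/2 } R={ 0 } so -1/4
step 4: add R to get RBBR; options L={ -1, -1/2 } R={ -1/4, 0 } so -3/8
step 5: add R to get RBBRR; options L={ -1, -1/2 } R={ -3/8, -1/4, 0 } so -7/16
step 6: add B to get RBBRRB; options L={ -1, -1/2, -7/16 } R={ -3/8, -1/4, 0 } so -13/32
step 7: add B to get RBBRRBB; options L={ -1, -1/2, -7/16, -13/32 } R={ -3/8, -1/4, 0 } so -25/64
step 8: add R to get RBBRRBBR; options L={ -1, -1/2, -7/16, -13/32 } R={ -25/64, -3/8, -1/4, 0 } so -51/128
step 9: add R to get RBBRRBBRR; options L={ -1, -1/2, -7/16, -13/32 } R={ -51/128, -25/64, -3/8, -1/4, 0 } so -103/256
step 10: add R to get RBBRRBBRRR; options L={ -1, -1/2, -7/16, -13/32 } R={ -103/256, -51/128, -25/64, -3/8, -1/4, 0 } so -207/512
step 11: add R to get RBBRRBBRRRR; options L={ -1, -1/2, -7/16, -13/32 } R={ -207/512, -103/256, -51/128, -25/64, -3/8, -1/4, 0 } so -415/1024
step 12: add R to get RBBRRBBRRRRR; options L={ -1, -1/2, -7/16, -13/32 } R={ -415/1024, -207/512, -103/256, -51/128, -25/64, -3/8, -1/4, 0 } so -831/2048
step 13: add R to get RBBRRBBRRRRRR; options L={ -1, -1/2, -7/16, -13/32 } R={ -831/2048, -415/1024, -207/512, -103/256, -51/128, -25/64, -3/8, -1/4, 0 } so -1663/4096
step 14: add R to get RBBRRBBRRRRRRR; options L={ -1, -1/2, -7/16, -13/32 } R={ -1663/4096, -831/2048, -415/1024, -207/512, -103/256, -51/128, -25/64, -3/8, -1/4, 0 } so -3327/8192
step 15: add B to get RBBRRBBRRRRRRRB; options L={ -1, -1/2, -7/16, -13/32, -3327/8192 } R={ -1663/4096, -831/2048, -415/1024, -207/512, -103/256, -51/128, -25/64, -3/8, -1/4, 0 } so -6653/16384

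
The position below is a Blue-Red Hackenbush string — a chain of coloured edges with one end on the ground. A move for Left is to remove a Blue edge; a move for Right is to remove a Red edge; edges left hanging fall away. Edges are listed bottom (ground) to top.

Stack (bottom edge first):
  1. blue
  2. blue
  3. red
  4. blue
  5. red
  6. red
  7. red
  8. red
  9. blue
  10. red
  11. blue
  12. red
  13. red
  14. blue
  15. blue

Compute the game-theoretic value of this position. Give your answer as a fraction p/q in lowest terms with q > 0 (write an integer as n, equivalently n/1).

Build G(s[:k]) for k = 1..15, string s = blue blue red blue red red red red blue red blue red red blue blue.
G_1 [b]  L=[0]  R=[·]  ⇒ 1
G_2 [bb]  L=[0,1]  R=[·]  ⇒ 2
G_3 [bbr]  L=[0,1]  R=[2]  ⇒ 3/2
G_4 [bbrb]  L=[0,1,3/2]  R=[2]  ⇒ 7/4
G_5 [bbrbr]  L=[0,1,3/2]  R=[7/4,2]  ⇒ 13/8
G_6 [bbrbrr]  L=[0,1,3/2]  R=[13/8,7/4,2]  ⇒ 25/16
G_7 [bbrbrrr]  L=[0,1,3/2]  R=[25/16,13/8,7/4,2]  ⇒ 49/32
G_8 [bbrbrrrr]  L=[0,1,3/2]  R=[49/32,25/16,13/8,7/4,2]  ⇒ 97/64
G_9 [bbrbrrrrb]  L=[0,1,3/2,97/64]  R=[49/32,25/16,13/8,7/4,2]  ⇒ 195/128
G_10 [bbrbrrrrbr]  L=[0,1,3/2,97/64]  R=[195/128,49/32,25/16,13/8,7/4,2]  ⇒ 389/256
G_11 [bbrbrrrrbrb]  L=[0,1,3/2,97/64,389/256]  R=[195/128,49/32,25/16,13/8,7/4,2]  ⇒ 779/512
G_12 [bbrbrrrrbrbr]  L=[0,1,3/2,97/64,389/256]  R=[779/512,195/128,49/32,25/16,13/8,7/4,2]  ⇒ 1557/1024
G_13 [bbrbrrrrbrbrr]  L=[0,1,3/2,97/64,389/256]  R=[1557/1024,779/512,195/128,49/32,25/16,13/8,7/4,2]  ⇒ 3113/2048
G_14 [bbrbrrrrbrbrrb]  L=[0,1,3/2,97/64,389/256,3113/2048]  R=[1557/1024,779/512,195/128,49/32,25/16,13/8,7/4,2]  ⇒ 6227/4096
G_15 [bbrbrrrrbrbrrbb]  L=[0,1,3/2,97/64,389/256,3113/2048,6227/4096]  R=[1557/1024,779/512,195/128,49/32,25/16,13/8,7/4,2]  ⇒ 12455/8192

12455/8192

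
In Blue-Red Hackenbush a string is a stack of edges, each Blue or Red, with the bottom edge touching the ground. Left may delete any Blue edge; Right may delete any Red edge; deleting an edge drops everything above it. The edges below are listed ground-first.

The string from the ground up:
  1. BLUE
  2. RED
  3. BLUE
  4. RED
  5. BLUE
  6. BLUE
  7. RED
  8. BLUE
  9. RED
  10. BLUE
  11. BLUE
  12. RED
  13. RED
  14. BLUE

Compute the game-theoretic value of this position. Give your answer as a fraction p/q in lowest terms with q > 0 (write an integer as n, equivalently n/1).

5811/8192

G_1 [B]  L=[0]  R=[]  = 1
G_2 [BR]  L=[0]  R=[1]  = 1/2
G_3 [BRB]  L=[0,1/2]  R=[1]  = 3/4
G_4 [BRBR]  L=[0,1/2]  R=[3/4,1]  = 5/8
G_5 [BRBRB]  L=[0,1/2,5/8]  R=[3/4,1]  = 11/16
G_6 [BRBRBB]  L=[0,1/2,5/8,11/16]  R=[3/4,1]  = 23/32
G_7 [BRBRBBR]  L=[0,1/2,5/8,11/16]  R=[23/32,3/4,1]  = 45/64
G_8 [BRBRBBRB]  L=[0,1/2,5/8,11/16,45/64]  R=[23/32,3/4,1]  = 91/128
G_9 [BRBRBBRBR]  L=[0,1/2,5/8,11/16,45/64]  R=[91/128,23/32,3/4,1]  = 181/256
G_10 [BRBRBBRBRB]  L=[0,1/2,5/8,11/16,45/64,181/256]  R=[91/128,23/32,3/4,1]  = 363/512
G_11 [BRBRBBRBRBB]  L=[0,1/2,5/8,11/16,45/64,181/256,363/512]  R=[91/128,23/32,3/4,1]  = 727/1024
G_12 [BRBRBBRBRBBR]  L=[0,1/2,5/8,11/16,45/64,181/256,363/512]  R=[727/1024,91/128,23/32,3/4,1]  = 1453/2048
G_13 [BRBRBBRBRBBRR]  L=[0,1/2,5/8,11/16,45/64,181/256,363/512]  R=[1453/2048,727/1024,91/128,23/32,3/4,1]  = 2905/4096
G_14 [BRBRBBRBRBBRRB]  L=[0,1/2,5/8,11/16,45/64,181/256,363/512,2905/4096]  R=[1453/2048,727/1024,91/128,23/32,3/4,1]  = 5811/8192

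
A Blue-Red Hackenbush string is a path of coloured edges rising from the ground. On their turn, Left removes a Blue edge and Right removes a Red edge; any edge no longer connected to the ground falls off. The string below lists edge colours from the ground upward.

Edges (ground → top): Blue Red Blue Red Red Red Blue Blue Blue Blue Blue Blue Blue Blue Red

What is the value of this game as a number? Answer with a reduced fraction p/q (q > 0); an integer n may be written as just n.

9213/16384

Build v(s[:k]) for k = 1..15, string s = Blue Red Blue Red Red Red Blue Blue Blue Blue Blue Blue Blue Blue Red.
step 1: add Blue to get B; options L={ 0 } R={  } => 1
step 2: add Red to get BR; options L={ 0 } R={ 1 } => 1/2
step 3: add Blue to get BRB; options L={ 0; 1/2 } R={ 1 } => 3/4
step 4: add Red to get BRBR; options L={ 0; 1/2 } R={ 3/4; 1 } => 5/8
step 5: add Red to get BRBRR; options L={ 0; 1/2 } R={ 5/8; 3/4; 1 } => 9/16
step 6: add Red to get BRBRRR; options L={ 0; 1/2 } R={ 9/16; 5/8; 3/4; 1 } => 17/32
step 7: add Blue to get BRBRRRB; options L={ 0; 1/2; 17/32 } R={ 9/16; 5/8; 3/4; 1 } => 35/64
step 8: add Blue to get BRBRRRBB; options L={ 0; 1/2; 17/32; 35/64 } R={ 9/16; 5/8; 3/4; 1 } => 71/128
step 9: add Blue to get BRBRRRBBB; options L={ 0; 1/2; 17/32; 35/64; 71/128 } R={ 9/16; 5/8; 3/4; 1 } => 143/256
step 10: add Blue to get BRBRRRBBBB; options L={ 0; 1/2; 17/32; 35/64; 71/128; 143/256 } R={ 9/16; 5/8; 3/4; 1 } => 287/512
step 11: add Blue to get BRBRRRBBBBB; options L={ 0; 1/2; 17/32; 35/64; 71/128; 143/256; 287/512 } R={ 9/16; 5/8; 3/4; 1 } => 575/1024
step 12: add Blue to get BRBRRRBBBBBB; options L={ 0; 1/2; 17/32; 35/64; 71/128; 143/256; 287/512; 575/1024 } R={ 9/16; 5/8; 3/4; 1 } => 1151/2048
step 13: add Blue to get BRBRRRBBBBBBB; options L={ 0; 1/2; 17/32; 35/64; 71/128; 143/256; 287/512; 575/1024; 1151/2048 } R={ 9/16; 5/8; 3/4; 1 } => 2303/4096
step 14: add Blue to get BRBRRRBBBBBBBB; options L={ 0; 1/2; 17/32; 35/64; 71/128; 143/256; 287/512; 575/1024; 1151/2048; 2303/4096 } R={ 9/16; 5/8; 3/4; 1 } => 4607/8192
step 15: add Red to get BRBRRRBBBBBBBBR; options L={ 0; 1/2; 17/32; 35/64; 71/128; 143/256; 287/512; 575/1024; 1151/2048; 2303/4096 } R={ 4607/8192; 9/16; 5/8; 3/4; 1 } => 9213/16384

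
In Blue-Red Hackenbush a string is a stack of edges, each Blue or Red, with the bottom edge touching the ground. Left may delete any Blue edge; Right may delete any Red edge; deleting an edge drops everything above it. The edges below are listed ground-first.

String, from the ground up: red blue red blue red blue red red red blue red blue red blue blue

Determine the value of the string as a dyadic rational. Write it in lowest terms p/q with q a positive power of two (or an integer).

Recurse on prefixes of the 15-edge string red blue red blue red blue red red red blue red blue red blue blue:
1 of 15 · r · max L −∞ · min R 0 so -1
2 of 15 · rb · max L -1 · min R 0 so -1/2
3 of 15 · rbr · max L -1 · min R -1/2 so -3/4
4 of 15 · rbrb · max L -3/4 · min R -1/2 so -5/8
5 of 15 · rbrbr · max L -3/4 · min R -5/8 so -11/16
6 of 15 · rbrbrb · max L -11/16 · min R -5/8 so -21/32
7 of 15 · rbrbrbr · max L -11/16 · min R -21/32 so -43/64
8 of 15 · rbrbrbrr · max L -11/16 · min R -43/64 so -87/128
9 of 15 · rbrbrbrrr · max L -11/16 · min R -87/128 so -175/256
10 of 15 · rbrbrbrrrb · max L -175/256 · min R -87/128 so -349/512
11 of 15 · rbrbrbrrrbr · max L -175/256 · min R -349/512 so -699/1024
12 of 15 · rbrbrbrrrbrb · max L -699/1024 · min R -349/512 so -1397/2048
13 of 15 · rbrbrbrrrbrbr · max L -699/1024 · min R -1397/2048 so -2795/4096
14 of 15 · rbrbrbrrrbrbrb · max L -2795/4096 · min R -1397/2048 so -5589/8192
15 of 15 · rbrbrbrrrbrbrbb · max L -5589/8192 · min R -1397/2048 so -11177/16384

-11177/16384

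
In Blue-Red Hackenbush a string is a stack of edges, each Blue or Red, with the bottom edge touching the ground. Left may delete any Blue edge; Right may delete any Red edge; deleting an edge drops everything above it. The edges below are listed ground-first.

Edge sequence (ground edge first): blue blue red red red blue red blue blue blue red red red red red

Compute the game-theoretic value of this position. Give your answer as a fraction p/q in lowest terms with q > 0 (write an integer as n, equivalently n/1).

v_1 [b]  L=[0]  R=[]  = 1
v_2 [bb]  L=[0 1]  R=[]  = 2
v_3 [bbr]  L=[0 1]  R=[2]  = 3/2
v_4 [bbrr]  L=[0 1]  R=[3/2 2]  = 5/4
v_5 [bbrrr]  L=[0 1]  R=[5/4 3/2 2]  = 9/8
v_6 [bbrrrb]  L=[0 1 9/8]  R=[5/4 3/2 2]  = 19/16
v_7 [bbrrrbr]  L=[0 1 9/8]  R=[19/16 5/4 3/2 2]  = 37/32
v_8 [bbrrrbrb]  L=[0 1 9/8 37/32]  R=[19/16 5/4 3/2 2]  = 75/64
v_9 [bbrrrbrbb]  L=[0 1 9/8 37/32 75/64]  R=[19/16 5/4 3/2 2]  = 151/128
v_10 [bbrrrbrbbb]  L=[0 1 9/8 37/32 75/64 151/128]  R=[19/16 5/4 3/2 2]  = 303/256
v_11 [bbrrrbrbbbr]  L=[0 1 9/8 37/32 75/64 151/128]  R=[303/256 19/16 5/4 3/2 2]  = 605/512
v_12 [bbrrrbrbbbrr]  L=[0 1 9/8 37/32 75/64 151/128]  R=[605/512 303/256 19/16 5/4 3/2 2]  = 1209/1024
v_13 [bbrrrbrbbbrrr]  L=[0 1 9/8 37/32 75/64 151/128]  R=[1209/1024 605/512 303/256 19/16 5/4 3/2 2]  = 2417/2048
v_14 [bbrrrbrbbbrrrr]  L=[0 1 9/8 37/32 75/64 151/128]  R=[2417/2048 1209/1024 605/512 303/256 19/16 5/4 3/2 2]  = 4833/4096
v_15 [bbrrrbrbbbrrrrr]  L=[0 1 9/8 37/32 75/64 151/128]  R=[4833/4096 2417/2048 1209/1024 605/512 303/256 19/16 5/4 3/2 2]  = 9665/8192

9665/8192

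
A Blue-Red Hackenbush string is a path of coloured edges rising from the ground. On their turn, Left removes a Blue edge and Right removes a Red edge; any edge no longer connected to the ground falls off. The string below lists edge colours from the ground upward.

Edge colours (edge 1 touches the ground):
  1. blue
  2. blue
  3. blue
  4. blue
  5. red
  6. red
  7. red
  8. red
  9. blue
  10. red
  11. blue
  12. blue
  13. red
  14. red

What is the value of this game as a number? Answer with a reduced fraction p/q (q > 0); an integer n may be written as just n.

1 of 14 · b · max L 0 · min R +∞ ⇒ 1
2 of 14 · bb · max L 1 · min R +∞ ⇒ 2
3 of 14 · bbb · max L 2 · min R +∞ ⇒ 3
4 of 14 · bbbb · max L 3 · min R +∞ ⇒ 4
5 of 14 · bbbbr · max L 3 · min R 4 ⇒ 7/2
6 of 14 · bbbbrr · max L 3 · min R 7/2 ⇒ 13/4
7 of 14 · bbbbrrr · max L 3 · min R 13/4 ⇒ 25/8
8 of 14 · bbbbrrrr · max L 3 · min R 25/8 ⇒ 49/16
9 of 14 · bbbbrrrrb · max L 49/16 · min R 25/8 ⇒ 99/32
10 of 14 · bbbbrrrrbr · max L 49/16 · min R 99/32 ⇒ 197/64
11 of 14 · bbbbrrrrbrb · max L 197/64 · min R 99/32 ⇒ 395/128
12 of 14 · bbbbrrrrbrbb · max L 395/128 · min R 99/32 ⇒ 791/256
13 of 14 · bbbbrrrrbrbbr · max L 395/128 · min R 791/256 ⇒ 1581/512
14 of 14 · bbbbrrrrbrbbrr · max L 395/128 · min R 1581/512 ⇒ 3161/1024

3161/1024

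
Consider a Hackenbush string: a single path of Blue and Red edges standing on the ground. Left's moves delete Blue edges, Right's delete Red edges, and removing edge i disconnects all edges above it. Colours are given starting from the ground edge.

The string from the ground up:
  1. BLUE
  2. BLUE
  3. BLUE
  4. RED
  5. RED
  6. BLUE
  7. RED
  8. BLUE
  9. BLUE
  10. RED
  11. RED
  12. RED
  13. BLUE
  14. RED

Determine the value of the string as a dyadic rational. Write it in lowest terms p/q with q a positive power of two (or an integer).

4805/2048

Recurse on prefixes of the 14-edge string BLUE BLUE BLUE RED RED BLUE RED BLUE BLUE RED RED RED BLUE RED:
v_1 [B]  L=[0]  R=[—]  = 1
v_2 [BB]  L=[0; 1]  R=[—]  = 2
v_3 [BBB]  L=[0; 1; 2]  R=[—]  = 3
v_4 [BBBR]  L=[0; 1; 2]  R=[3]  = 5/2
v_5 [BBBRR]  L=[0; 1; 2]  R=[5/2; 3]  = 9/4
v_6 [BBBRRB]  L=[0; 1; 2; 9/4]  R=[5/2; 3]  = 19/8
v_7 [BBBRRBR]  L=[0; 1; 2; 9/4]  R=[19/8; 5/2; 3]  = 37/16
v_8 [BBBRRBRB]  L=[0; 1; 2; 9/4; 37/16]  R=[19/8; 5/2; 3]  = 75/32
v_9 [BBBRRBRBB]  L=[0; 1; 2; 9/4; 37/16; 75/32]  R=[19/8; 5/2; 3]  = 151/64
v_10 [BBBRRBRBBR]  L=[0; 1; 2; 9/4; 37/16; 75/32]  R=[151/64; 19/8; 5/2; 3]  = 301/128
v_11 [BBBRRBRBBRR]  L=[0; 1; 2; 9/4; 37/16; 75/32]  R=[301/128; 151/64; 19/8; 5/2; 3]  = 601/256
v_12 [BBBRRBRBBRRR]  L=[0; 1; 2; 9/4; 37/16; 75/32]  R=[601/256; 301/128; 151/64; 19/8; 5/2; 3]  = 1201/512
v_13 [BBBRRBRBBRRRB]  L=[0; 1; 2; 9/4; 37/16; 75/32; 1201/512]  R=[601/256; 301/128; 151/64; 19/8; 5/2; 3]  = 2403/1024
v_14 [BBBRRBRBBRRRBR]  L=[0; 1; 2; 9/4; 37/16; 75/32; 1201/512]  R=[2403/1024; 601/256; 301/128; 151/64; 19/8; 5/2; 3]  = 4805/2048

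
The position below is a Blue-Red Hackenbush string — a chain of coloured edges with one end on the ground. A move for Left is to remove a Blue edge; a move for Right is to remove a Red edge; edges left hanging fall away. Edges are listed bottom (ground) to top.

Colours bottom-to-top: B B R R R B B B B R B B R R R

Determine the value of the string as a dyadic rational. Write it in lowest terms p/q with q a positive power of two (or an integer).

10161/8192

Prefix values for B B R R R B B B B R B B R R R via {L|R} + simplicity:
B: Left { 0 }, Right { (no moves) } → simplest 1
BB: Left { 0; 1 }, Right { (no moves) } → simplest 2
BBR: Left { 0; 1 }, Right { 2 } → simplest 3/2
BBRR: Left { 0; 1 }, Right { 3/2; 2 } → simplest 5/4
BBRRR: Left { 0; 1 }, Right { 5/4; 3/2; 2 } → simplest 9/8
BBRRRB: Left { 0; 1; 9/8 }, Right { 5/4; 3/2; 2 } → simplest 19/16
BBRRRBB: Left { 0; 1; 9/8; 19/16 }, Right { 5/4; 3/2; 2 } → simplest 39/32
BBRRRBBB: Left { 0; 1; 9/8; 19/16; 39/32 }, Right { 5/4; 3/2; 2 } → simplest 79/64
BBRRRBBBB: Left { 0; 1; 9/8; 19/16; 39/32; 79/64 }, Right { 5/4; 3/2; 2 } → simplest 159/128
BBRRRBBBBR: Left { 0; 1; 9/8; 19/16; 39/32; 79/64 }, Right { 159/128; 5/4; 3/2; 2 } → simplest 317/256
BBRRRBBBBRB: Left { 0; 1; 9/8; 19/16; 39/32; 79/64; 317/256 }, Right { 159/128; 5/4; 3/2; 2 } → simplest 635/512
BBRRRBBBBRBB: Left { 0; 1; 9/8; 19/16; 39/32; 79/64; 317/256; 635/512 }, Right { 159/128; 5/4; 3/2; 2 } → simplest 1271/1024
BBRRRBBBBRBBR: Left { 0; 1; 9/8; 19/16; 39/32; 79/64; 317/256; 635/512 }, Right { 1271/1024; 159/128; 5/4; 3/2; 2 } → simplest 2541/2048
BBRRRBBBBRBBRR: Left { 0; 1; 9/8; 19/16; 39/32; 79/64; 317/256; 635/512 }, Right { 2541/2048; 1271/1024; 159/128; 5/4; 3/2; 2 } → simplest 5081/4096
BBRRRBBBBRBBRRR: Left { 0; 1; 9/8; 19/16; 39/32; 79/64; 317/256; 635/512 }, Right { 5081/4096; 2541/2048; 1271/1024; 159/128; 5/4; 3/2; 2 } → simplest 10161/8192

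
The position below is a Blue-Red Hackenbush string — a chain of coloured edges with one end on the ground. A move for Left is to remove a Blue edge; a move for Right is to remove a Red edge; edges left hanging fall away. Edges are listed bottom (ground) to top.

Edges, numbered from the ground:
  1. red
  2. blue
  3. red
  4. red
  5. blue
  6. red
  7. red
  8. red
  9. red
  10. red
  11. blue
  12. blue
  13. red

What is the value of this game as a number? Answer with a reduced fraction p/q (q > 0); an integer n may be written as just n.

-3571/4096

Recurse on prefixes of the 13-edge string red blue red red blue red red red red red blue blue red:
value(r) = { ∅ | 0 } ⇒ -1
value(rb) = { -1 | 0 } ⇒ -1/2
value(rbr) = { -1 | -1/2,0 } ⇒ -3/4
value(rbrr) = { -1 | -3/4,-1/2,0 } ⇒ -7/8
value(rbrrb) = { -1,-7/8 | -3/4,-1/2,0 } ⇒ -13/16
value(rbrrbr) = { -1,-7/8 | -13/16,-3/4,-1/2,0 } ⇒ -27/32
value(rbrrbrr) = { -1,-7/8 | -27/32,-13/16,-3/4,-1/2,0 } ⇒ -55/64
value(rbrrbrrr) = { -1,-7/8 | -55/64,-27/32,-13/16,-3/4,-1/2,0 } ⇒ -111/128
value(rbrrbrrrr) = { -1,-7/8 | -111/128,-55/64,-27/32,-13/16,-3/4,-1/2,0 } ⇒ -223/256
value(rbrrbrrrrr) = { -1,-7/8 | -223/256,-111/128,-55/64,-27/32,-13/16,-3/4,-1/2,0 } ⇒ -447/512
value(rbrrbrrrrrb) = { -1,-7/8,-447/512 | -223/256,-111/128,-55/64,-27/32,-13/16,-3/4,-1/2,0 } ⇒ -893/1024
value(rbrrbrrrrrbb) = { -1,-7/8,-447/512,-893/1024 | -223/256,-111/128,-55/64,-27/32,-13/16,-3/4,-1/2,0 } ⇒ -1785/2048
value(rbrrbrrrrrbbr) = { -1,-7/8,-447/512,-893/1024 | -1785/2048,-223/256,-111/128,-55/64,-27/32,-13/16,-3/4,-1/2,0 } ⇒ -3571/4096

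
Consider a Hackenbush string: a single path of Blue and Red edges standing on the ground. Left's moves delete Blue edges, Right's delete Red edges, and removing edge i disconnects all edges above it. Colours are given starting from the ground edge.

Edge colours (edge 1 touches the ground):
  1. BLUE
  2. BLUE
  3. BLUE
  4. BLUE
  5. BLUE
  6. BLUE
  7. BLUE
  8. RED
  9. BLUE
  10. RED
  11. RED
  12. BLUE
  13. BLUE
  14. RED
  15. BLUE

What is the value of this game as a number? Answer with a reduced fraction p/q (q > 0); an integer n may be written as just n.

edge 1 of 15 (BLUE): { 0 | (no moves) } -> 1
edge 2 of 15 (BLUE): { 0 1 | (no moves) } -> 2
edge 3 of 15 (BLUE): { 0 1 2 | (no moves) } -> 3
edge 4 of 15 (BLUE): { 0 1 2 3 | (no moves) } -> 4
edge 5 of 15 (BLUE): { 0 1 2 3 4 | (no moves) } -> 5
edge 6 of 15 (BLUE): { 0 1 2 3 4 5 | (no moves) } -> 6
edge 7 of 15 (BLUE): { 0 1 2 3 4 5 6 | (no moves) } -> 7
edge 8 of 15 (RED): { 0 1 2 3 4 5 6 | 7 } -> 13/2
edge 9 of 15 (BLUE): { 0 1 2 3 4 5 6 13/2 | 7 } -> 27/4
edge 10 of 15 (RED): { 0 1 2 3 4 5 6 13/2 | 27/4 7 } -> 53/8
edge 11 of 15 (RED): { 0 1 2 3 4 5 6 13/2 | 53/8 27/4 7 } -> 105/16
edge 12 of 15 (BLUE): { 0 1 2 3 4 5 6 13/2 105/16 | 53/8 27/4 7 } -> 211/32
edge 13 of 15 (BLUE): { 0 1 2 3 4 5 6 13/2 105/16 211/32 | 53/8 27/4 7 } -> 423/64
edge 14 of 15 (RED): { 0 1 2 3 4 5 6 13/2 105/16 211/32 | 423/64 53/8 27/4 7 } -> 845/128
edge 15 of 15 (BLUE): { 0 1 2 3 4 5 6 13/2 105/16 211/32 845/128 | 423/64 53/8 27/4 7 } -> 1691/256

1691/256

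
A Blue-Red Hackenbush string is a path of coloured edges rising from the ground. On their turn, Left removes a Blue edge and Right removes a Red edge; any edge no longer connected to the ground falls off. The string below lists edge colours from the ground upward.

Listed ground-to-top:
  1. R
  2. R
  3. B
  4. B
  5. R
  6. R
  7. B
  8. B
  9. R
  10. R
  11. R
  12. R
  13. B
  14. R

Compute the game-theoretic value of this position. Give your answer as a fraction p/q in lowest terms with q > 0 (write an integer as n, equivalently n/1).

-5755/4096

1 of 14 · R · max L −∞ · min R 0 => -1
2 of 14 · RR · max L −∞ · min R -1 => -2
3 of 14 · RRB · max L -2 · min R -1 => -3/2
4 of 14 · RRBB · max L -3/2 · min R -1 => -5/4
5 of 14 · RRBBR · max L -3/2 · min R -5/4 => -11/8
6 of 14 · RRBBRR · max L -3/2 · min R -11/8 => -23/16
7 of 14 · RRBBRRB · max L -23/16 · min R -11/8 => -45/32
8 of 14 · RRBBRRBB · max L -45/32 · min R -11/8 => -89/64
9 of 14 · RRBBRRBBR · max L -45/32 · min R -89/64 => -179/128
10 of 14 · RRBBRRBBRR · max L -45/32 · min R -179/128 => -359/256
11 of 14 · RRBBRRBBRRR · max L -45/32 · min R -359/256 => -719/512
12 of 14 · RRBBRRBBRRRR · max L -45/32 · min R -719/512 => -1439/1024
13 of 14 · RRBBRRBBRRRRB · max L -1439/1024 · min R -719/512 => -2877/2048
14 of 14 · RRBBRRBBRRRRBR · max L -1439/1024 · min R -2877/2048 => -5755/4096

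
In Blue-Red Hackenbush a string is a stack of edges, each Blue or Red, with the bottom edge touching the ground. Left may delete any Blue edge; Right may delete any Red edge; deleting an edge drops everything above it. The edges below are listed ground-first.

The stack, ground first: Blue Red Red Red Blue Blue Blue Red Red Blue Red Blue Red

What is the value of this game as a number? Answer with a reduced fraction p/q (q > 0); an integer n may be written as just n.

917/4096

step 1: add Blue to get B; options L={ 0 } R={ · } — 1
step 2: add Red to get BR; options L={ 0 } R={ 1 } — 1/2
step 3: add Red to get BRR; options L={ 0 } R={ 1/2 1 } — 1/4
step 4: add Red to get BRRR; options L={ 0 } R={ 1/4 1/2 1 } — 1/8
step 5: add Blue to get BRRRB; options L={ 0 1/8 } R={ 1/4 1/2 1 } — 3/16
step 6: add Blue to get BRRRBB; options L={ 0 1/8 3/16 } R={ 1/4 1/2 1 } — 7/32
step 7: add Blue to get BRRRBBB; options L={ 0 1/8 3/16 7/32 } R={ 1/4 1/2 1 } — 15/64
step 8: add Red to get BRRRBBBR; options L={ 0 1/8 3/16 7/32 } R={ 15/64 1/4 1/2 1 } — 29/128
step 9: add Red to get BRRRBBBRR; options L={ 0 1/8 3/16 7/32 } R={ 29/128 15/64 1/4 1/2 1 } — 57/256
step 10: add Blue to get BRRRBBBRRB; options L={ 0 1/8 3/16 7/32 57/256 } R={ 29/128 15/64 1/4 1/2 1 } — 115/512
step 11: add Red to get BRRRBBBRRBR; options L={ 0 1/8 3/16 7/32 57/256 } R={ 115/512 29/128 15/64 1/4 1/2 1 } — 229/1024
step 12: add Blue to get BRRRBBBRRBRB; options L={ 0 1/8 3/16 7/32 57/256 229/1024 } R={ 115/512 29/128 15/64 1/4 1/2 1 } — 459/2048
step 13: add Red to get BRRRBBBRRBRBR; options L={ 0 1/8 3/16 7/32 57/256 229/1024 } R={ 459/2048 115/512 29/128 15/64 1/4 1/2 1 } — 917/4096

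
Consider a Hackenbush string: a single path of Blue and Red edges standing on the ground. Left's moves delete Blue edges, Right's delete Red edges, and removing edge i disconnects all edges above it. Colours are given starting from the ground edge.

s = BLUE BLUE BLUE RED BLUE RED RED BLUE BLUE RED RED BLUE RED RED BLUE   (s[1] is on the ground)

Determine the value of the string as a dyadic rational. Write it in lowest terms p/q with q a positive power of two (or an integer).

10643/4096

Build G(s[:k]) for k = 1..15, string s = BLUE BLUE BLUE RED BLUE RED RED BLUE BLUE RED RED BLUE RED RED BLUE.
B: Left { 0 }, Right { · } = simplest 1
BB: Left { 0, 1 }, Right { · } = simplest 2
BBB: Left { 0, 1, 2 }, Right { · } = simplest 3
BBBR: Left { 0, 1, 2 }, Right { 3 } = simplest 5/2
BBBRB: Left { 0, 1, 2, 5/2 }, Right { 3 } = simplest 11/4
BBBRBR: Left { 0, 1, 2, 5/2 }, Right { 11/4, 3 } = simplest 21/8
BBBRBRR: Left { 0, 1, 2, 5/2 }, Right { 21/8, 11/4, 3 } = simplest 41/16
BBBRBRRB: Left { 0, 1, 2, 5/2, 41/16 }, Right { 21/8, 11/4, 3 } = simplest 83/32
BBBRBRRBB: Left { 0, 1, 2, 5/2, 41/16, 83/32 }, Right { 21/8, 11/4, 3 } = simplest 167/64
BBBRBRRBBR: Left { 0, 1, 2, 5/2, 41/16, 83/32 }, Right { 167/64, 21/8, 11/4, 3 } = simplest 333/128
BBBRBRRBBRR: Left { 0, 1, 2, 5/2, 41/16, 83/32 }, Right { 333/128, 167/64, 21/8, 11/4, 3 } = simplest 665/256
BBBRBRRBBRRB: Left { 0, 1, 2, 5/2, 41/16, 83/32, 665/256 }, Right { 333/128, 167/64, 21/8, 11/4, 3 } = simplest 1331/512
BBBRBRRBBRRBR: Left { 0, 1, 2, 5/2, 41/16, 83/32, 665/256 }, Right { 1331/512, 333/128, 167/64, 21/8, 11/4, 3 } = simplest 2661/1024
BBBRBRRBBRRBRR: Left { 0, 1, 2, 5/2, 41/16, 83/32, 665/256 }, Right { 2661/1024, 1331/512, 333/128, 167/64, 21/8, 11/4, 3 } = simplest 5321/2048
BBBRBRRBBRRBRRB: Left { 0, 1, 2, 5/2, 41/16, 83/32, 665/256, 5321/2048 }, Right { 2661/1024, 1331/512, 333/128, 167/64, 21/8, 11/4, 3 } = simplest 10643/4096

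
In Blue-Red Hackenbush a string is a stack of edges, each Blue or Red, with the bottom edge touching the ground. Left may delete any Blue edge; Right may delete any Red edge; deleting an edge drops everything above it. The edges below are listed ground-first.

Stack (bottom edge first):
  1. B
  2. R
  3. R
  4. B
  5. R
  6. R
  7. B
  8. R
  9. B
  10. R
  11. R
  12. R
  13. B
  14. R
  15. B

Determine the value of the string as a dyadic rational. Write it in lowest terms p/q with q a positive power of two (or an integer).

4747/16384

B: Left { 0 }, Right {  } so simplest 1
BR: Left { 0 }, Right { 1 } so simplest 1/2
BRR: Left { 0 }, Right { 1/2, 1 } so simplest 1/4
BRRB: Left { 0, 1/4 }, Right { 1/2, 1 } so simplest 3/8
BRRBR: Left { 0, 1/4 }, Right { 3/8, 1/2, 1 } so simplest 5/16
BRRBRR: Left { 0, 1/4 }, Right { 5/16, 3/8, 1/2, 1 } so simplest 9/32
BRRBRRB: Left { 0, 1/4, 9/32 }, Right { 5/16, 3/8, 1/2, 1 } so simplest 19/64
BRRBRRBR: Left { 0, 1/4, 9/32 }, Right { 19/64, 5/16, 3/8, 1/2, 1 } so simplest 37/128
BRRBRRBRB: Left { 0, 1/4, 9/32, 37/128 }, Right { 19/64, 5/16, 3/8, 1/2, 1 } so simplest 75/256
BRRBRRBRBR: Left { 0, 1/4, 9/32, 37/128 }, Right { 75/256, 19/64, 5/16, 3/8, 1/2, 1 } so simplest 149/512
BRRBRRBRBRR: Left { 0, 1/4, 9/32, 37/128 }, Right { 149/512, 75/256, 19/64, 5/16, 3/8, 1/2, 1 } so simplest 297/1024
BRRBRRBRBRRR: Left { 0, 1/4, 9/32, 37/128 }, Right { 297/1024, 149/512, 75/256, 19/64, 5/16, 3/8, 1/2, 1 } so simplest 593/2048
BRRBRRBRBRRRB: Left { 0, 1/4, 9/32, 37/128, 593/2048 }, Right { 297/1024, 149/512, 75/256, 19/64, 5/16, 3/8, 1/2, 1 } so simplest 1187/4096
BRRBRRBRBRRRBR: Left { 0, 1/4, 9/32, 37/128, 593/2048 }, Right { 1187/4096, 297/1024, 149/512, 75/256, 19/64, 5/16, 3/8, 1/2, 1 } so simplest 2373/8192
BRRBRRBRBRRRBRB: Left { 0, 1/4, 9/32, 37/128, 593/2048, 2373/8192 }, Right { 1187/4096, 297/1024, 149/512, 75/256, 19/64, 5/16, 3/8, 1/2, 1 } so simplest 4747/16384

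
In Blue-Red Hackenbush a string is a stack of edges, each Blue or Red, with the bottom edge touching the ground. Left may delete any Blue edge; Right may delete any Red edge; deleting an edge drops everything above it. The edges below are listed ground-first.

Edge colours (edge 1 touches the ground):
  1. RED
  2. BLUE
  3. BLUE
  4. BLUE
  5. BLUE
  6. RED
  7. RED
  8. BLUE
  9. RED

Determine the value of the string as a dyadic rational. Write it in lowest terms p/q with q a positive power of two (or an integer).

R: Left { ∅ }, Right { 0 } = simplest -1
RB: Left { -1 }, Right { 0 } = simplest -1/2
RBB: Left { -1, -1/2 }, Right { 0 } = simplest -1/4
RBBB: Left { -1, -1/2, -1/4 }, Right { 0 } = simplest -1/8
RBBBB: Left { -1, -1/2, -1/4, -1/8 }, Right { 0 } = simplest -1/16
RBBBBR: Left { -1, -1/2, -1/4, -1/8 }, Right { -1/16, 0 } = simplest -3/32
RBBBBRR: Left { -1, -1/2, -1/4, -1/8 }, Right { -3/32, -1/16, 0 } = simplest -7/64
RBBBBRRB: Left { -1, -1/2, -1/4, -1/8, -7/64 }, Right { -3/32, -1/16, 0 } = simplest -13/128
RBBBBRRBR: Left { -1, -1/2, -1/4, -1/8, -7/64 }, Right { -13/128, -3/32, -1/16, 0 } = simplest -27/256

-27/256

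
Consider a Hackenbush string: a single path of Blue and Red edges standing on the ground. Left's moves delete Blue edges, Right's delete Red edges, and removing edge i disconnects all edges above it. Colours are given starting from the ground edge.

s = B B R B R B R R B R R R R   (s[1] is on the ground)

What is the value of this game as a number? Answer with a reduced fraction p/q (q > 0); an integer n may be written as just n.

3361/2048

Recurse on prefixes of the 13-edge string B B R B R B R R B R R R R:
edge 1 of 13 (B): { 0 | (no moves) } => 1
edge 2 of 13 (B): { 0,1 | (no moves) } => 2
edge 3 of 13 (R): { 0,1 | 2 } => 3/2
edge 4 of 13 (B): { 0,1,3/2 | 2 } => 7/4
edge 5 of 13 (R): { 0,1,3/2 | 7/4,2 } => 13/8
edge 6 of 13 (B): { 0,1,3/2,13/8 | 7/4,2 } => 27/16
edge 7 of 13 (R): { 0,1,3/2,13/8 | 27/16,7/4,2 } => 53/32
edge 8 of 13 (R): { 0,1,3/2,13/8 | 53/32,27/16,7/4,2 } => 105/64
edge 9 of 13 (B): { 0,1,3/2,13/8,105/64 | 53/32,27/16,7/4,2 } => 211/128
edge 10 of 13 (R): { 0,1,3/2,13/8,105/64 | 211/128,53/32,27/16,7/4,2 } => 421/256
edge 11 of 13 (R): { 0,1,3/2,13/8,105/64 | 421/256,211/128,53/32,27/16,7/4,2 } => 841/512
edge 12 of 13 (R): { 0,1,3/2,13/8,105/64 | 841/512,421/256,211/128,53/32,27/16,7/4,2 } => 1681/1024
edge 13 of 13 (R): { 0,1,3/2,13/8,105/64 | 1681/1024,841/512,421/256,211/128,53/32,27/16,7/4,2 } => 3361/2048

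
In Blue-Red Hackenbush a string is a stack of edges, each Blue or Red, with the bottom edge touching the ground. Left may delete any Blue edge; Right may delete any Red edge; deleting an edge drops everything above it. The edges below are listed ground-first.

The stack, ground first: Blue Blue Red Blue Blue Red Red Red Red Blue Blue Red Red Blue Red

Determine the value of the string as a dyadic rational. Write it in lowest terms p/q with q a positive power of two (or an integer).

14437/8192

Build g(s[:k]) for k = 1..15, string s = Blue Blue Red Blue Blue Red Red Red Red Blue Blue Red Red Blue Red.
1 of 15 · B · max L 0 · min R +∞ => 1
2 of 15 · BB · max L 1 · min R +∞ => 2
3 of 15 · BBR · max L 1 · min R 2 => 3/2
4 of 15 · BBRB · max L 3/2 · min R 2 => 7/4
5 of 15 · BBRBB · max L 7/4 · min R 2 => 15/8
6 of 15 · BBRBBR · max L 7/4 · min R 15/8 => 29/16
7 of 15 · BBRBBRR · max L 7/4 · min R 29/16 => 57/32
8 of 15 · BBRBBRRR · max L 7/4 · min R 57/32 => 113/64
9 of 15 · BBRBBRRRR · max L 7/4 · min R 113/64 => 225/128
10 of 15 · BBRBBRRRRB · max L 225/128 · min R 113/64 => 451/256
11 of 15 · BBRBBRRRRBB · max L 451/256 · min R 113/64 => 903/512
12 of 15 · BBRBBRRRRBBR · max L 451/256 · min R 903/512 => 1805/1024
13 of 15 · BBRBBRRRRBBRR · max L 451/256 · min R 1805/1024 => 3609/2048
14 of 15 · BBRBBRRRRBBRRB · max L 3609/2048 · min R 1805/1024 => 7219/4096
15 of 15 · BBRBBRRRRBBRRBR · max L 3609/2048 · min R 7219/4096 => 14437/8192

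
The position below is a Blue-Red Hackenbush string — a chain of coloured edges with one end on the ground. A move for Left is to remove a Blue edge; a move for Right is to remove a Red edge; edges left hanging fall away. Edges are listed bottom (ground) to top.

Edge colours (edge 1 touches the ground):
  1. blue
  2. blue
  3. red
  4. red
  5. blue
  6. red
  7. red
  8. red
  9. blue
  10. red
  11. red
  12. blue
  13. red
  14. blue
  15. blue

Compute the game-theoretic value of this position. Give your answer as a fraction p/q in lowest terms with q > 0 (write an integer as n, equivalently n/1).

Build value(s[:k]) for k = 1..15, string s = blue blue red red blue red red red blue red red blue red blue blue.
step 1: add blue to get b; options L={ 0 } R={ (no moves) } -> 1
step 2: add blue to get bb; options L={ 0, 1 } R={ (no moves) } -> 2
step 3: add red to get bbr; options L={ 0, 1 } R={ 2 } -> 3/2
step 4: add red to get bbrr; options L={ 0, 1 } R={ 3/2, 2 } -> 5/4
step 5: add blue to get bbrrb; options L={ 0, 1, 5/4 } R={ 3/2, 2 } -> 11/8
step 6: add red to get bbrrbr; options L={ 0, 1, 5/4 } R={ 11/8, 3/2, 2 } -> 21/16
step 7: add red to get bbrrbrr; options L={ 0, 1, 5/4 } R={ 21/16, 11/8, 3/2, 2 } -> 41/32
step 8: add red to get bbrrbrrr; options L={ 0, 1, 5/4 } R={ 41/32, 21/16, 11/8, 3/2, 2 } -> 81/64
step 9: add blue to get bbrrbrrrb; options L={ 0, 1, 5/4, 81/64 } R={ 41/32, 21/16, 11/8, 3/2, 2 } -> 163/128
step 10: add red to get bbrrbrrrbr; options L={ 0, 1, 5/4, 81/64 } R={ 163/128, 41/32, 21/16, 11/8, 3/2, 2 } -> 325/256
step 11: add red to get bbrrbrrrbrr; options L={ 0, 1, 5/4, 81/64 } R={ 325/256, 163/128, 41/32, 21/16, 11/8, 3/2, 2 } -> 649/512
step 12: add blue to get bbrrbrrrbrrb; options L={ 0, 1, 5/4, 81/64, 649/512 } R={ 325/256, 163/128, 41/32, 21/16, 11/8, 3/2, 2 } -> 1299/1024
step 13: add red to get bbrrbrrrbrrbr; options L={ 0, 1, 5/4, 81/64, 649/512 } R={ 1299/1024, 325/256, 163/128, 41/32, 21/16, 11/8, 3/2, 2 } -> 2597/2048
step 14: add blue to get bbrrbrrrbrrbrb; options L={ 0, 1, 5/4, 81/64, 649/512, 2597/2048 } R={ 1299/1024, 325/256, 163/128, 41/32, 21/16, 11/8, 3/2, 2 } -> 5195/4096
step 15: add blue to get bbrrbrrrbrrbrbb; options L={ 0, 1, 5/4, 81/64, 649/512, 2597/2048, 5195/4096 } R={ 1299/1024, 325/256, 163/128, 41/32, 21/16, 11/8, 3/2, 2 } -> 10391/8192

10391/8192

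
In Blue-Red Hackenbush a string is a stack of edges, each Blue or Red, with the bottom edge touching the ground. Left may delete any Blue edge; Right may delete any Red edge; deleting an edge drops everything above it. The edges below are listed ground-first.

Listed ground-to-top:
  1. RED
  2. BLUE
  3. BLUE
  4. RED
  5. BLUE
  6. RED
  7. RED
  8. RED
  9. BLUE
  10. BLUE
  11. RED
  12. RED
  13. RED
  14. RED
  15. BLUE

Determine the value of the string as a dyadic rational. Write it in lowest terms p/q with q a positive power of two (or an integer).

Prefix values for RED BLUE BLUE RED BLUE RED RED RED BLUE BLUE RED RED RED RED BLUE via {L|R} + simplicity:
1 of 15 · R · max L −∞ · min R 0 = -1
2 of 15 · RB · max L -1 · min R 0 = -1/2
3 of 15 · RBB · max L -1/2 · min R 0 = -1/4
4 of 15 · RBBR · max L -1/2 · min R -1/4 = -3/8
5 of 15 · RBBRB · max L -3/8 · min R -1/4 = -5/16
6 of 15 · RBBRBR · max L -3/8 · min R -5/16 = -11/32
7 of 15 · RBBRBRR · max L -3/8 · min R -11/32 = -23/64
8 of 15 · RBBRBRRR · max L -3/8 · min R -23/64 = -47/128
9 of 15 · RBBRBRRRB · max L -47/128 · min R -23/64 = -93/256
10 of 15 · RBBRBRRRBB · max L -93/256 · min R -23/64 = -185/512
11 of 15 · RBBRBRRRBBR · max L -93/256 · min R -185/512 = -371/1024
12 of 15 · RBBRBRRRBBRR · max L -93/256 · min R -371/1024 = -743/2048
13 of 15 · RBBRBRRRBBRRR · max L -93/256 · min R -743/2048 = -1487/4096
14 of 15 · RBBRBRRRBBRRRR · max L -93/256 · min R -1487/4096 = -2975/8192
15 of 15 · RBBRBRRRBBRRRRB · max L -2975/8192 · min R -1487/4096 = -5949/16384

-5949/16384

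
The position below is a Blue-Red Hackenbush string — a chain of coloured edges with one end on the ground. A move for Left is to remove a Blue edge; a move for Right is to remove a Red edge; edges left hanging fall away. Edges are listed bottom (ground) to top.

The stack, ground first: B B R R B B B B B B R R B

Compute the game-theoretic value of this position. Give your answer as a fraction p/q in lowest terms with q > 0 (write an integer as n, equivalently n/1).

3059/2048

g(B) = { 0 |  } gives 1
g(BB) = { 0; 1 |  } gives 2
g(BBR) = { 0; 1 | 2 } gives 3/2
g(BBRR) = { 0; 1 | 3/2; 2 } gives 5/4
g(BBRRB) = { 0; 1; 5/4 | 3/2; 2 } gives 11/8
g(BBRRBB) = { 0; 1; 5/4; 11/8 | 3/2; 2 } gives 23/16
g(BBRRBBB) = { 0; 1; 5/4; 11/8; 23/16 | 3/2; 2 } gives 47/32
g(BBRRBBBB) = { 0; 1; 5/4; 11/8; 23/16; 47/32 | 3/2; 2 } gives 95/64
g(BBRRBBBBB) = { 0; 1; 5/4; 11/8; 23/16; 47/32; 95/64 | 3/2; 2 } gives 191/128
g(BBRRBBBBBB) = { 0; 1; 5/4; 11/8; 23/16; 47/32; 95/64; 191/128 | 3/2; 2 } gives 383/256
g(BBRRBBBBBBR) = { 0; 1; 5/4; 11/8; 23/16; 47/32; 95/64; 191/128 | 383/256; 3/2; 2 } gives 765/512
g(BBRRBBBBBBRR) = { 0; 1; 5/4; 11/8; 23/16; 47/32; 95/64; 191/128 | 765/512; 383/256; 3/2; 2 } gives 1529/1024
g(BBRRBBBBBBRRB) = { 0; 1; 5/4; 11/8; 23/16; 47/32; 95/64; 191/128; 1529/1024 | 765/512; 383/256; 3/2; 2 } gives 3059/2048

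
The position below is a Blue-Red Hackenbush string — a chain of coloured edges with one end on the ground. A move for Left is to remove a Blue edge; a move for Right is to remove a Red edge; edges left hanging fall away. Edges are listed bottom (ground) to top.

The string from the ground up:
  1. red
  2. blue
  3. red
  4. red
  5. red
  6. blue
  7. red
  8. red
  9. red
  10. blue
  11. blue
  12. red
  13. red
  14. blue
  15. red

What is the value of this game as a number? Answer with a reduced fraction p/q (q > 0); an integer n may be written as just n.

1 of 15 · r · max L −∞ · min R 0 = -1
2 of 15 · rb · max L -1 · min R 0 = -1/2
3 of 15 · rbr · max L -1 · min R -1/2 = -3/4
4 of 15 · rbrr · max L -1 · min R -3/4 = -7/8
5 of 15 · rbrrr · max L -1 · min R -7/8 = -15/16
6 of 15 · rbrrrb · max L -15/16 · min R -7/8 = -29/32
7 of 15 · rbrrrbr · max L -15/16 · min R -29/32 = -59/64
8 of 15 · rbrrrbrr · max L -15/16 · min R -59/64 = -119/128
9 of 15 · rbrrrbrrr · max L -15/16 · min R -119/128 = -239/256
10 of 15 · rbrrrbrrrb · max L -239/256 · min R -119/128 = -477/512
11 of 15 · rbrrrbrrrbb · max L -477/512 · min R -119/128 = -953/1024
12 of 15 · rbrrrbrrrbbr · max L -477/512 · min R -953/1024 = -1907/2048
13 of 15 · rbrrrbrrrbbrr · max L -477/512 · min R -1907/2048 = -3815/4096
14 of 15 · rbrrrbrrrbbrrb · max L -3815/4096 · min R -1907/2048 = -7629/8192
15 of 15 · rbrrrbrrrbbrrbr · max L -3815/4096 · min R -7629/8192 = -15259/16384

-15259/16384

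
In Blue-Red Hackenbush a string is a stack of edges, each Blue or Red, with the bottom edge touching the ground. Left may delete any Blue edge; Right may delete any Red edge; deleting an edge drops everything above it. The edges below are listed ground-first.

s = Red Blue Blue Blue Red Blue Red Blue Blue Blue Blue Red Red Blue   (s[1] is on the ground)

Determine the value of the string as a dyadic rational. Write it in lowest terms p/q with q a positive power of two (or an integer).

R: Left { none }, Right { 0 } gives simplest -1
RB: Left { -1 }, Right { 0 } gives simplest -1/2
RBB: Left { -1; -1/2 }, Right { 0 } gives simplest -1/4
RBBB: Left { -1; -1/2; -1/4 }, Right { 0 } gives simplest -1/8
RBBBR: Left { -1; -1/2; -1/4 }, Right { -1/8; 0 } gives simplest -3/16
RBBBRB: Left { -1; -1/2; -1/4; -3/16 }, Right { -1/8; 0 } gives simplest -5/32
RBBBRBR: Left { -1; -1/2; -1/4; -3/16 }, Right { -5/32; -1/8; 0 } gives simplest -11/64
RBBBRBRB: Left { -1; -1/2; -1/4; -3/16; -11/64 }, Right { -5/32; -1/8; 0 } gives simplest -21/128
RBBBRBRBB: Left { -1; -1/2; -1/4; -3/16; -11/64; -21/128 }, Right { -5/32; -1/8; 0 } gives simplest -41/256
RBBBRBRBBB: Left { -1; -1/2; -1/4; -3/16; -11/64; -21/128; -41/256 }, Right { -5/32; -1/8; 0 } gives simplest -81/512
RBBBRBRBBBB: Left { -1; -1/2; -1/4; -3/16; -11/64; -21/128; -41/256; -81/512 }, Right { -5/32; -1/8; 0 } gives simplest -161/1024
RBBBRBRBBBBR: Left { -1; -1/2; -1/4; -3/16; -11/64; -21/128; -41/256; -81/512 }, Right { -161/1024; -5/32; -1/8; 0 } gives simplest -323/2048
RBBBRBRBBBBRR: Left { -1; -1/2; -1/4; -3/16; -11/64; -21/128; -41/256; -81/512 }, Right { -323/2048; -161/1024; -5/32; -1/8; 0 } gives simplest -647/4096
RBBBRBRBBBBRRB: Left { -1; -1/2; -1/4; -3/16; -11/64; -21/128; -41/256; -81/512; -647/4096 }, Right { -323/2048; -161/1024; -5/32; -1/8; 0 } gives simplest -1293/8192

-1293/8192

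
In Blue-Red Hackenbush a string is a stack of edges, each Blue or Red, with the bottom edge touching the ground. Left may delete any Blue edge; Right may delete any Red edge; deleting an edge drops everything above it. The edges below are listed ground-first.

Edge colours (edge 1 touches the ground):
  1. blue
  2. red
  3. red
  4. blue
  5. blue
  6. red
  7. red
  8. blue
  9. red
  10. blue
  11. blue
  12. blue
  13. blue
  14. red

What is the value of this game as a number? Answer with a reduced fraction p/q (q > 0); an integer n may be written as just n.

3261/8192

step 1: add blue to get b; options L={ 0 } R={ · } gives 1
step 2: add red to get br; options L={ 0 } R={ 1 } gives 1/2
step 3: add red to get brr; options L={ 0 } R={ 1/2 1 } gives 1/4
step 4: add blue to get brrb; options L={ 0 1/4 } R={ 1/2 1 } gives 3/8
step 5: add blue to get brrbb; options L={ 0 1/4 3/8 } R={ 1/2 1 } gives 7/16
step 6: add red to get brrbbr; options L={ 0 1/4 3/8 } R={ 7/16 1/2 1 } gives 13/32
step 7: add red to get brrbbrr; options L={ 0 1/4 3/8 } R={ 13/32 7/16 1/2 1 } gives 25/64
step 8: add blue to get brrbbrrb; options L={ 0 1/4 3/8 25/64 } R={ 13/32 7/16 1/2 1 } gives 51/128
step 9: add red to get brrbbrrbr; options L={ 0 1/4 3/8 25/64 } R={ 51/128 13/32 7/16 1/2 1 } gives 101/256
step 10: add blue to get brrbbrrbrb; options L={ 0 1/4 3/8 25/64 101/256 } R={ 51/128 13/32 7/16 1/2 1 } gives 203/512
step 11: add blue to get brrbbrrbrbb; options L={ 0 1/4 3/8 25/64 101/256 203/512 } R={ 51/128 13/32 7/16 1/2 1 } gives 407/1024
step 12: add blue to get brrbbrrbrbbb; options L={ 0 1/4 3/8 25/64 101/256 203/512 407/1024 } R={ 51/128 13/32 7/16 1/2 1 } gives 815/2048
step 13: add blue to get brrbbrrbrbbbb; options L={ 0 1/4 3/8 25/64 101/256 203/512 407/1024 815/2048 } R={ 51/128 13/32 7/16 1/2 1 } gives 1631/4096
step 14: add red to get brrbbrrbrbbbbr; options L={ 0 1/4 3/8 25/64 101/256 203/512 407/1024 815/2048 } R={ 1631/4096 51/128 13/32 7/16 1/2 1 } gives 3261/8192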